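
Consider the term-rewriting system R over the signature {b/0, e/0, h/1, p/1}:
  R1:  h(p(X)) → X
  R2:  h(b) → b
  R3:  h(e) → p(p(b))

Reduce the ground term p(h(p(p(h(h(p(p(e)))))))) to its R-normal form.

p(p(e))

1. p(h(p(p(h(h(p(p(e))))))))  →  p(p(h(h(p(p(e))))))   [R1 at 1]
2. p(p(h(h(p(p(e))))))  →  p(p(h(p(e))))   [R1 at 1.1.1]
3. p(p(h(p(e))))  →  p(p(e))   [R1 at 1.1]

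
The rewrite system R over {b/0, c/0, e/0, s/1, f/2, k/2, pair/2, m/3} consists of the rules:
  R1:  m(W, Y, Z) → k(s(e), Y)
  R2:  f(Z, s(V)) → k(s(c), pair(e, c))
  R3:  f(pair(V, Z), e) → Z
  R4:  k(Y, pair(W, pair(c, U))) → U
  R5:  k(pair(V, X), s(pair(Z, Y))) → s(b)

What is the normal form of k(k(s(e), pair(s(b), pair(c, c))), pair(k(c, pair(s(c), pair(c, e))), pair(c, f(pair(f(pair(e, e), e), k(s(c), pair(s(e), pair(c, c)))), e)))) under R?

c

1. k(k(s(e), pair(s(b), pair(c, c))), pair(k(c, pair(s(c), pair(c, e))), pair(c, f(pair(f(pair(e, e), e), k(s(c), pair(s(e), pair(c, c)))), e))))  →  f(pair(f(pair(e, e), e), k(s(c), pair(s(e), pair(c, c)))), e)   [R4 at ε]
2. f(pair(f(pair(e, e), e), k(s(c), pair(s(e), pair(c, c)))), e)  →  k(s(c), pair(s(e), pair(c, c)))   [R3 at ε]
3. k(s(c), pair(s(e), pair(c, c)))  →  c   [R4 at ε]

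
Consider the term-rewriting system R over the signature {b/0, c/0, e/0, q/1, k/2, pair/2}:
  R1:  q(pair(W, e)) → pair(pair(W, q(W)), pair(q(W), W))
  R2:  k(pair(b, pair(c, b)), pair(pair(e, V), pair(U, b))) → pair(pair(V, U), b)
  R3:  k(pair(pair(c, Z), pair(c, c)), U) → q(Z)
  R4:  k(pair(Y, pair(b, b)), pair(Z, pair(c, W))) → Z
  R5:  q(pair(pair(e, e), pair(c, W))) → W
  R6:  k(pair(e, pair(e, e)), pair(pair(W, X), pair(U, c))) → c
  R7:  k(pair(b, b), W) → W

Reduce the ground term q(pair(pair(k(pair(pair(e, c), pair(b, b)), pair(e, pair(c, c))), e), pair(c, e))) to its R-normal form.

1. q(pair(pair(k(pair(pair(e, c), pair(b, b)), pair(e, pair(c, c))), e), pair(c, e)))  →  q(pair(pair(e, e), pair(c, e)))   [R4 at 1.1.1]
2. q(pair(pair(e, e), pair(c, e)))  →  e   [R5 at ε]

e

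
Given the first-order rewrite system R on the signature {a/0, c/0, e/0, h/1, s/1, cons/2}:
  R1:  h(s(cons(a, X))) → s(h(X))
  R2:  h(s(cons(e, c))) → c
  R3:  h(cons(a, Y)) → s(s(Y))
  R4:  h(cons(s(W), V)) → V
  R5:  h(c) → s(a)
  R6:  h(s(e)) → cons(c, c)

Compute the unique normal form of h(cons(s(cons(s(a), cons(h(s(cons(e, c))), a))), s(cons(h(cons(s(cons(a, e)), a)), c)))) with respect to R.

s(cons(a, c))

1. h(cons(s(cons(s(a), cons(h(s(cons(e, c))), a))), s(cons(h(cons(s(cons(a, e)), a)), c))))  →  s(cons(h(cons(s(cons(a, e)), a)), c))   [R4 at ε]
2. s(cons(h(cons(s(cons(a, e)), a)), c))  →  s(cons(a, c))   [R4 at 1.1]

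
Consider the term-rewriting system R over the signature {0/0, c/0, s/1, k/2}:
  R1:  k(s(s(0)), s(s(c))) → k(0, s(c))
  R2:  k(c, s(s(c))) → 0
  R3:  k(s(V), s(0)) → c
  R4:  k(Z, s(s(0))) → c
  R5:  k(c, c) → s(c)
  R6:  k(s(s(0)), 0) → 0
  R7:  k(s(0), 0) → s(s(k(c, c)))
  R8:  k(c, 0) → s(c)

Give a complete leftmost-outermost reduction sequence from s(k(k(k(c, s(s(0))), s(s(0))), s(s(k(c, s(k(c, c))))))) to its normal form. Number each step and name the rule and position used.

s(c)

1. s(k(k(k(c, s(s(0))), s(s(0))), s(s(k(c, s(k(c, c)))))))  →  s(k(c, s(s(k(c, s(k(c, c)))))))   [R4 at 1.1]
2. s(k(c, s(s(k(c, s(k(c, c)))))))  →  s(k(c, s(s(k(c, s(s(c)))))))   [R5 at 1.2.1.1.2.1]
3. s(k(c, s(s(k(c, s(s(c)))))))  →  s(k(c, s(s(0))))   [R2 at 1.2.1.1]
4. s(k(c, s(s(0))))  →  s(c)   [R4 at 1]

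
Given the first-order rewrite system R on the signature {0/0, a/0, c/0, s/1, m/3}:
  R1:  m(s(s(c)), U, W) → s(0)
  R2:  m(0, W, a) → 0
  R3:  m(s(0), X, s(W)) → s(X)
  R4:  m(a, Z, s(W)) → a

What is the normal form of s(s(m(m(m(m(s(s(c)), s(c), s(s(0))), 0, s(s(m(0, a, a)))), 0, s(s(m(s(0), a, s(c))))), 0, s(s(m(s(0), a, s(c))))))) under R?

1. s(s(m(m(m(m(s(s(c)), s(c), s(s(0))), 0, s(s(m(0, a, a)))), 0, s(s(m(s(0), a, s(c))))), 0, s(s(m(s(0), a, s(c)))))))  →  s(s(m(m(m(s(0), 0, s(s(m(0, a, a)))), 0, s(s(m(s(0), a, s(c))))), 0, s(s(m(s(0), a, s(c)))))))   [R1 at 1.1.1.1.1]
2. s(s(m(m(m(s(0), 0, s(s(m(0, a, a)))), 0, s(s(m(s(0), a, s(c))))), 0, s(s(m(s(0), a, s(c)))))))  →  s(s(m(m(s(0), 0, s(s(m(s(0), a, s(c))))), 0, s(s(m(s(0), a, s(c)))))))   [R3 at 1.1.1.1]
3. s(s(m(m(s(0), 0, s(s(m(s(0), a, s(c))))), 0, s(s(m(s(0), a, s(c)))))))  →  s(s(m(s(0), 0, s(s(m(s(0), a, s(c)))))))   [R3 at 1.1.1]
4. s(s(m(s(0), 0, s(s(m(s(0), a, s(c)))))))  →  s(s(s(0)))   [R3 at 1.1]

s(s(s(0)))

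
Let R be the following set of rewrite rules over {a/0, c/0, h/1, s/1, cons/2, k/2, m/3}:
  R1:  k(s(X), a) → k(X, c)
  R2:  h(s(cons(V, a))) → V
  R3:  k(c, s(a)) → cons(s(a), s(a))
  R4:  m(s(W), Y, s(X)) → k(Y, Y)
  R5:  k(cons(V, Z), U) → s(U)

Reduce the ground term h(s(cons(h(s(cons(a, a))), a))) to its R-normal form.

a

1. h(s(cons(h(s(cons(a, a))), a)))  →  h(s(cons(a, a)))   [R2 at ε]
2. h(s(cons(a, a)))  →  a   [R2 at ε]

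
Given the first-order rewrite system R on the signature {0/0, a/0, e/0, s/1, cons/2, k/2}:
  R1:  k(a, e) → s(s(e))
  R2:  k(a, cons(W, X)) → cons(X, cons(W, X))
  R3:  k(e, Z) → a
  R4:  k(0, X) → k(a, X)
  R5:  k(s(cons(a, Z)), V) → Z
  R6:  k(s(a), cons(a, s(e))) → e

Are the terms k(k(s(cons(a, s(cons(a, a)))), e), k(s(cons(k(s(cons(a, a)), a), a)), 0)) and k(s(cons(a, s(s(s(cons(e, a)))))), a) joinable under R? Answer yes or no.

no — NF(t₁) = a, NF(t₂) = s(s(s(cons(e, a))))

Reduce t₁ = k(k(s(cons(a, s(cons(a, a)))), e), k(s(cons(k(s(cons(a, a)), a), a)), 0)):
1. k(k(s(cons(a, s(cons(a, a)))), e), k(s(cons(k(s(cons(a, a)), a), a)), 0))  →  k(s(cons(a, a)), k(s(cons(k(s(cons(a, a)), a), a)), 0))   [R5 at 1]
2. k(s(cons(a, a)), k(s(cons(k(s(cons(a, a)), a), a)), 0))  →  a   [R5 at ε]

Reduce t₂ = k(s(cons(a, s(s(s(cons(e, a)))))), a):
1. k(s(cons(a, s(s(s(cons(e, a)))))), a)  →  s(s(s(cons(e, a))))   [R5 at ε]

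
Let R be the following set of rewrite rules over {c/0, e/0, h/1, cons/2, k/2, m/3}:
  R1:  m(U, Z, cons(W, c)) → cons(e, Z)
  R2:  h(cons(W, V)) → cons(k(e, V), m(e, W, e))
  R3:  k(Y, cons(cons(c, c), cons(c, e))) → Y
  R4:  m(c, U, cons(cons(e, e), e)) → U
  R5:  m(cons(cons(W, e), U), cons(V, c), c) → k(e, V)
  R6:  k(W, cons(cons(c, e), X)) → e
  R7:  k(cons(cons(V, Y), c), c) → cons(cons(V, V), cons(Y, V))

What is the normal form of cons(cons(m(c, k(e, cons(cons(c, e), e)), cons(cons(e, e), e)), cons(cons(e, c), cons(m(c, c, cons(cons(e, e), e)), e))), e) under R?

1. cons(cons(m(c, k(e, cons(cons(c, e), e)), cons(cons(e, e), e)), cons(cons(e, c), cons(m(c, c, cons(cons(e, e), e)), e))), e)  →  cons(cons(k(e, cons(cons(c, e), e)), cons(cons(e, c), cons(m(c, c, cons(cons(e, e), e)), e))), e)   [R4 at 1.1]
2. cons(cons(k(e, cons(cons(c, e), e)), cons(cons(e, c), cons(m(c, c, cons(cons(e, e), e)), e))), e)  →  cons(cons(e, cons(cons(e, c), cons(m(c, c, cons(cons(e, e), e)), e))), e)   [R6 at 1.1]
3. cons(cons(e, cons(cons(e, c), cons(m(c, c, cons(cons(e, e), e)), e))), e)  →  cons(cons(e, cons(cons(e, c), cons(c, e))), e)   [R4 at 1.2.2.1]

cons(cons(e, cons(cons(e, c), cons(c, e))), e)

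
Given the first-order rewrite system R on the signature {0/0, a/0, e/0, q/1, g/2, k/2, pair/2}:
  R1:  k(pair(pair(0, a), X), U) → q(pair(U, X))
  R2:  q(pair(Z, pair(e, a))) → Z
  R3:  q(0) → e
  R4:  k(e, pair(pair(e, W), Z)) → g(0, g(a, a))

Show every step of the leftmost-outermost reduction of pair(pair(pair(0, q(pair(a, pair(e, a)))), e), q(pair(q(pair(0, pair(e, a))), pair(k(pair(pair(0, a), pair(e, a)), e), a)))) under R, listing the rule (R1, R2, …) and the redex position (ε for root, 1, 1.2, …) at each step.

1. pair(pair(pair(0, q(pair(a, pair(e, a)))), e), q(pair(q(pair(0, pair(e, a))), pair(k(pair(pair(0, a), pair(e, a)), e), a))))  →  pair(pair(pair(0, a), e), q(pair(q(pair(0, pair(e, a))), pair(k(pair(pair(0, a), pair(e, a)), e), a))))   [R2 at 1.1.2]
2. pair(pair(pair(0, a), e), q(pair(q(pair(0, pair(e, a))), pair(k(pair(pair(0, a), pair(e, a)), e), a))))  →  pair(pair(pair(0, a), e), q(pair(0, pair(k(pair(pair(0, a), pair(e, a)), e), a))))   [R2 at 2.1.1]
3. pair(pair(pair(0, a), e), q(pair(0, pair(k(pair(pair(0, a), pair(e, a)), e), a))))  →  pair(pair(pair(0, a), e), q(pair(0, pair(q(pair(e, pair(e, a))), a))))   [R1 at 2.1.2.1]
4. pair(pair(pair(0, a), e), q(pair(0, pair(q(pair(e, pair(e, a))), a))))  →  pair(pair(pair(0, a), e), q(pair(0, pair(e, a))))   [R2 at 2.1.2.1]
5. pair(pair(pair(0, a), e), q(pair(0, pair(e, a))))  →  pair(pair(pair(0, a), e), 0)   [R2 at 2]

pair(pair(pair(0, a), e), 0)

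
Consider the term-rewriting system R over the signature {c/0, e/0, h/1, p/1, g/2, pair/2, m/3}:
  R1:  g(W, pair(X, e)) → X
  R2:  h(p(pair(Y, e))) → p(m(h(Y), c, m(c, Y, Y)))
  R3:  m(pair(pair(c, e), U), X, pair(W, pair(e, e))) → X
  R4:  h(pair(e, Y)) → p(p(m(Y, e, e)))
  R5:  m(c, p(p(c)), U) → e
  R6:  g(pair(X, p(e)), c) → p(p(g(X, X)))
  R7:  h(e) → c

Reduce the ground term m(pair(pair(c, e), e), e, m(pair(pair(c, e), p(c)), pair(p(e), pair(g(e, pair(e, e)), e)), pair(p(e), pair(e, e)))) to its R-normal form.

1. m(pair(pair(c, e), e), e, m(pair(pair(c, e), p(c)), pair(p(e), pair(g(e, pair(e, e)), e)), pair(p(e), pair(e, e))))  →  m(pair(pair(c, e), e), e, pair(p(e), pair(g(e, pair(e, e)), e)))   [R3 at 3]
2. m(pair(pair(c, e), e), e, pair(p(e), pair(g(e, pair(e, e)), e)))  →  m(pair(pair(c, e), e), e, pair(p(e), pair(e, e)))   [R1 at 3.2.1]
3. m(pair(pair(c, e), e), e, pair(p(e), pair(e, e)))  →  e   [R3 at ε]

e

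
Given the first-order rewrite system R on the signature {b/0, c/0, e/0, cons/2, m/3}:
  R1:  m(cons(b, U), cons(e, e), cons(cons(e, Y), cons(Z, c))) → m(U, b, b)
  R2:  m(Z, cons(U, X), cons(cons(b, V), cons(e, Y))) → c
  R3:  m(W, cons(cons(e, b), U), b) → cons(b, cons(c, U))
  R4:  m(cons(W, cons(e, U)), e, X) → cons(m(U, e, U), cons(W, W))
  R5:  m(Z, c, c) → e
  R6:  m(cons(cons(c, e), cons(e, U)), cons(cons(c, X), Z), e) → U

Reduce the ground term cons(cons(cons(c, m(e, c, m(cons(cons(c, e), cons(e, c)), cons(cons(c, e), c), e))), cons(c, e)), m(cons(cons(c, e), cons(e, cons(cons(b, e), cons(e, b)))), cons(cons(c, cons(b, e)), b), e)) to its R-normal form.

cons(cons(cons(c, e), cons(c, e)), cons(cons(b, e), cons(e, b)))

1. cons(cons(cons(c, m(e, c, m(cons(cons(c, e), cons(e, c)), cons(cons(c, e), c), e))), cons(c, e)), m(cons(cons(c, e), cons(e, cons(cons(b, e), cons(e, b)))), cons(cons(c, cons(b, e)), b), e))  →  cons(cons(cons(c, m(e, c, c)), cons(c, e)), m(cons(cons(c, e), cons(e, cons(cons(b, e), cons(e, b)))), cons(cons(c, cons(b, e)), b), e))   [R6 at 1.1.2.3]
2. cons(cons(cons(c, m(e, c, c)), cons(c, e)), m(cons(cons(c, e), cons(e, cons(cons(b, e), cons(e, b)))), cons(cons(c, cons(b, e)), b), e))  →  cons(cons(cons(c, e), cons(c, e)), m(cons(cons(c, e), cons(e, cons(cons(b, e), cons(e, b)))), cons(cons(c, cons(b, e)), b), e))   [R5 at 1.1.2]
3. cons(cons(cons(c, e), cons(c, e)), m(cons(cons(c, e), cons(e, cons(cons(b, e), cons(e, b)))), cons(cons(c, cons(b, e)), b), e))  →  cons(cons(cons(c, e), cons(c, e)), cons(cons(b, e), cons(e, b)))   [R6 at 2]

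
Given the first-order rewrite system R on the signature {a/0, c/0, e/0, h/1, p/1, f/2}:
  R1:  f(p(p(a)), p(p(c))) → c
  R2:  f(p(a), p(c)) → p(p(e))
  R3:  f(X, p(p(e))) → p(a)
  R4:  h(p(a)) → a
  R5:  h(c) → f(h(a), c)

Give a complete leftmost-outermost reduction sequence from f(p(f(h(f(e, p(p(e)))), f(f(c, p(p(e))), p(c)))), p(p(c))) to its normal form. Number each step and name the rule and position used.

c

1. f(p(f(h(f(e, p(p(e)))), f(f(c, p(p(e))), p(c)))), p(p(c)))  →  f(p(f(h(p(a)), f(f(c, p(p(e))), p(c)))), p(p(c)))   [R3 at 1.1.1.1]
2. f(p(f(h(p(a)), f(f(c, p(p(e))), p(c)))), p(p(c)))  →  f(p(f(a, f(f(c, p(p(e))), p(c)))), p(p(c)))   [R4 at 1.1.1]
3. f(p(f(a, f(f(c, p(p(e))), p(c)))), p(p(c)))  →  f(p(f(a, f(p(a), p(c)))), p(p(c)))   [R3 at 1.1.2.1]
4. f(p(f(a, f(p(a), p(c)))), p(p(c)))  →  f(p(f(a, p(p(e)))), p(p(c)))   [R2 at 1.1.2]
5. f(p(f(a, p(p(e)))), p(p(c)))  →  f(p(p(a)), p(p(c)))   [R3 at 1.1]
6. f(p(p(a)), p(p(c)))  →  c   [R1 at ε]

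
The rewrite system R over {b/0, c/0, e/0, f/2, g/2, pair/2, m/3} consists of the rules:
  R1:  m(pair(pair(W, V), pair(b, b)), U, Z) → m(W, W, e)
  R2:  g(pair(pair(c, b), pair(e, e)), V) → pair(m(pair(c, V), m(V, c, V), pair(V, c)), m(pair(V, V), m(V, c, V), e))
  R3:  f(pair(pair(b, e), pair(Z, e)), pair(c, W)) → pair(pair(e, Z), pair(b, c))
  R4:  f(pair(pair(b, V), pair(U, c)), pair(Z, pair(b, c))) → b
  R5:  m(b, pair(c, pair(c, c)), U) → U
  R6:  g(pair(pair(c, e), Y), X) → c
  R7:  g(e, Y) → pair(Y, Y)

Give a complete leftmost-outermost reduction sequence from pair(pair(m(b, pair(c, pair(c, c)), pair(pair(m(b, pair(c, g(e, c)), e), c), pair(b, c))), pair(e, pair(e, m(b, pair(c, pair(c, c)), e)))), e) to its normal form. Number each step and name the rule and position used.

pair(pair(pair(pair(e, c), pair(b, c)), pair(e, pair(e, e))), e)

1. pair(pair(m(b, pair(c, pair(c, c)), pair(pair(m(b, pair(c, g(e, c)), e), c), pair(b, c))), pair(e, pair(e, m(b, pair(c, pair(c, c)), e)))), e)  →  pair(pair(pair(pair(m(b, pair(c, g(e, c)), e), c), pair(b, c)), pair(e, pair(e, m(b, pair(c, pair(c, c)), e)))), e)   [R5 at 1.1]
2. pair(pair(pair(pair(m(b, pair(c, g(e, c)), e), c), pair(b, c)), pair(e, pair(e, m(b, pair(c, pair(c, c)), e)))), e)  →  pair(pair(pair(pair(m(b, pair(c, pair(c, c)), e), c), pair(b, c)), pair(e, pair(e, m(b, pair(c, pair(c, c)), e)))), e)   [R7 at 1.1.1.1.2.2]
3. pair(pair(pair(pair(m(b, pair(c, pair(c, c)), e), c), pair(b, c)), pair(e, pair(e, m(b, pair(c, pair(c, c)), e)))), e)  →  pair(pair(pair(pair(e, c), pair(b, c)), pair(e, pair(e, m(b, pair(c, pair(c, c)), e)))), e)   [R5 at 1.1.1.1]
4. pair(pair(pair(pair(e, c), pair(b, c)), pair(e, pair(e, m(b, pair(c, pair(c, c)), e)))), e)  →  pair(pair(pair(pair(e, c), pair(b, c)), pair(e, pair(e, e))), e)   [R5 at 1.2.2.2]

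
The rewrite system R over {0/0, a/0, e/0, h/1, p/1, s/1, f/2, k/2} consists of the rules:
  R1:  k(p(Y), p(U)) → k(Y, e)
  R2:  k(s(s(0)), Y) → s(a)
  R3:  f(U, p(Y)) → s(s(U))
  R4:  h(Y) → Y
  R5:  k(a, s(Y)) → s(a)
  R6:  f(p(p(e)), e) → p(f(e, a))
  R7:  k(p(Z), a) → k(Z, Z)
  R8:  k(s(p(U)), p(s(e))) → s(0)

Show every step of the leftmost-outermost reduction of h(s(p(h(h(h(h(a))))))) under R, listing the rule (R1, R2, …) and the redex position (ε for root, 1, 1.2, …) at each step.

1. h(s(p(h(h(h(h(a)))))))  →  s(p(h(h(h(h(a))))))   [R4 at ε]
2. s(p(h(h(h(h(a))))))  →  s(p(h(h(h(a)))))   [R4 at 1.1]
3. s(p(h(h(h(a)))))  →  s(p(h(h(a))))   [R4 at 1.1]
4. s(p(h(h(a))))  →  s(p(h(a)))   [R4 at 1.1]
5. s(p(h(a)))  →  s(p(a))   [R4 at 1.1]

s(p(a))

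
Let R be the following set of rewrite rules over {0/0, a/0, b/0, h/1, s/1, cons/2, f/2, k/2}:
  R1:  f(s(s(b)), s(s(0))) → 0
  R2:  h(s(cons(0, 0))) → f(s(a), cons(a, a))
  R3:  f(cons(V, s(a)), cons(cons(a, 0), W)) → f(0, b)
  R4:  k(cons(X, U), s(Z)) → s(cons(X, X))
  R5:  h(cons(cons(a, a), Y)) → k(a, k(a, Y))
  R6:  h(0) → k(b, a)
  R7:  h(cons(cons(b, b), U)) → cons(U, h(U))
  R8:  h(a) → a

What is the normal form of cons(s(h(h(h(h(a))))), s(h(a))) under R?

1. cons(s(h(h(h(h(a))))), s(h(a)))  →  cons(s(h(h(h(a)))), s(h(a)))   [R8 at 1.1.1.1.1]
2. cons(s(h(h(h(a)))), s(h(a)))  →  cons(s(h(h(a))), s(h(a)))   [R8 at 1.1.1.1]
3. cons(s(h(h(a))), s(h(a)))  →  cons(s(h(a)), s(h(a)))   [R8 at 1.1.1]
4. cons(s(h(a)), s(h(a)))  →  cons(s(a), s(h(a)))   [R8 at 1.1]
5. cons(s(a), s(h(a)))  →  cons(s(a), s(a))   [R8 at 2.1]

cons(s(a), s(a))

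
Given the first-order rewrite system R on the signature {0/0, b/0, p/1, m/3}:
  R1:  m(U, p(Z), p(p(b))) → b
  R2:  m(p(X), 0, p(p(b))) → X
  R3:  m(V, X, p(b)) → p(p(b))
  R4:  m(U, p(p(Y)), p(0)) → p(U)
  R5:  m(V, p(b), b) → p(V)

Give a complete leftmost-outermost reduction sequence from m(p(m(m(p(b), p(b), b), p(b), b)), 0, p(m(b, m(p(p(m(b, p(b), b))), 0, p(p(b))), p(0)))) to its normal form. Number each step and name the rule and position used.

p(p(p(b)))

1. m(p(m(m(p(b), p(b), b), p(b), b)), 0, p(m(b, m(p(p(m(b, p(b), b))), 0, p(p(b))), p(0))))  →  m(p(p(m(p(b), p(b), b))), 0, p(m(b, m(p(p(m(b, p(b), b))), 0, p(p(b))), p(0))))   [R5 at 1.1]
2. m(p(p(m(p(b), p(b), b))), 0, p(m(b, m(p(p(m(b, p(b), b))), 0, p(p(b))), p(0))))  →  m(p(p(p(p(b)))), 0, p(m(b, m(p(p(m(b, p(b), b))), 0, p(p(b))), p(0))))   [R5 at 1.1.1]
3. m(p(p(p(p(b)))), 0, p(m(b, m(p(p(m(b, p(b), b))), 0, p(p(b))), p(0))))  →  m(p(p(p(p(b)))), 0, p(m(b, p(m(b, p(b), b)), p(0))))   [R2 at 3.1.2]
4. m(p(p(p(p(b)))), 0, p(m(b, p(m(b, p(b), b)), p(0))))  →  m(p(p(p(p(b)))), 0, p(m(b, p(p(b)), p(0))))   [R5 at 3.1.2.1]
5. m(p(p(p(p(b)))), 0, p(m(b, p(p(b)), p(0))))  →  m(p(p(p(p(b)))), 0, p(p(b)))   [R4 at 3.1]
6. m(p(p(p(p(b)))), 0, p(p(b)))  →  p(p(p(b)))   [R2 at ε]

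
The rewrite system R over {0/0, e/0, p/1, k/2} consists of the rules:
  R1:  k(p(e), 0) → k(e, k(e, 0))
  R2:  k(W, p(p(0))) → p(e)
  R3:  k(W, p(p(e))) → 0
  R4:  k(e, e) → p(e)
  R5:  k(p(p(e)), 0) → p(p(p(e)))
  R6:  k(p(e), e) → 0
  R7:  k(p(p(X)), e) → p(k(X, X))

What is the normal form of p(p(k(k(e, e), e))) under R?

1. p(p(k(k(e, e), e)))  →  p(p(k(p(e), e)))   [R4 at 1.1.1]
2. p(p(k(p(e), e)))  →  p(p(0))   [R6 at 1.1]

p(p(0))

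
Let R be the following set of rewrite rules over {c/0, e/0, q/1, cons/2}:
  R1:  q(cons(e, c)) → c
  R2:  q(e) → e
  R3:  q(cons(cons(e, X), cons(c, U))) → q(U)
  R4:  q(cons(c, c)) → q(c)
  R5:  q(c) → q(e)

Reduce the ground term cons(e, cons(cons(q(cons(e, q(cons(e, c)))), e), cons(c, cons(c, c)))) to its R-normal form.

1. cons(e, cons(cons(q(cons(e, q(cons(e, c)))), e), cons(c, cons(c, c))))  →  cons(e, cons(cons(q(cons(e, c)), e), cons(c, cons(c, c))))   [R1 at 2.1.1.1.2]
2. cons(e, cons(cons(q(cons(e, c)), e), cons(c, cons(c, c))))  →  cons(e, cons(cons(c, e), cons(c, cons(c, c))))   [R1 at 2.1.1]

cons(e, cons(cons(c, e), cons(c, cons(c, c))))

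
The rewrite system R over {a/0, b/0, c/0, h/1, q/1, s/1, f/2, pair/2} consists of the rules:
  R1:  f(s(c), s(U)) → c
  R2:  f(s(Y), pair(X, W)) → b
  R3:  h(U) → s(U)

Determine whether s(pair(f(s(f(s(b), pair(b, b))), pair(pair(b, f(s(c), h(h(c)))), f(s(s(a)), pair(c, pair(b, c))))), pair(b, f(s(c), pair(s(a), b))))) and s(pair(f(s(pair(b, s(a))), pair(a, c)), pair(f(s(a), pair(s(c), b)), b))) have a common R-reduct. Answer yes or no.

Reduce t₁ = s(pair(f(s(f(s(b), pair(b, b))), pair(pair(b, f(s(c), h(h(c)))), f(s(s(a)), pair(c, pair(b, c))))), pair(b, f(s(c), pair(s(a), b))))):
1. s(pair(f(s(f(s(b), pair(b, b))), pair(pair(b, f(s(c), h(h(c)))), f(s(s(a)), pair(c, pair(b, c))))), pair(b, f(s(c), pair(s(a), b)))))  →  s(pair(b, pair(b, f(s(c), pair(s(a), b)))))   [R2 at 1.1]
2. s(pair(b, pair(b, f(s(c), pair(s(a), b)))))  →  s(pair(b, pair(b, b)))   [R2 at 1.2.2]

Reduce t₂ = s(pair(f(s(pair(b, s(a))), pair(a, c)), pair(f(s(a), pair(s(c), b)), b))):
1. s(pair(f(s(pair(b, s(a))), pair(a, c)), pair(f(s(a), pair(s(c), b)), b)))  →  s(pair(b, pair(f(s(a), pair(s(c), b)), b)))   [R2 at 1.1]
2. s(pair(b, pair(f(s(a), pair(s(c), b)), b)))  →  s(pair(b, pair(b, b)))   [R2 at 1.2.1]

yes — NF(t₁) = s(pair(b, pair(b, b))), NF(t₂) = s(pair(b, pair(b, b)))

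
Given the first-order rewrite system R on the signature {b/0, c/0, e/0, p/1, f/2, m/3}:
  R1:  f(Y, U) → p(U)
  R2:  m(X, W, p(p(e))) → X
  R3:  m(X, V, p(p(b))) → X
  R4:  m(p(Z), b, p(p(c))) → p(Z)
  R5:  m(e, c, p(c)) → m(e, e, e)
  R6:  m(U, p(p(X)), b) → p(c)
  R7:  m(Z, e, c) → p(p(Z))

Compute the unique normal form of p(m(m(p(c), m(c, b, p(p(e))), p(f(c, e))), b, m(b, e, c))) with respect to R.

1. p(m(m(p(c), m(c, b, p(p(e))), p(f(c, e))), b, m(b, e, c)))  →  p(m(m(p(c), c, p(f(c, e))), b, m(b, e, c)))   [R2 at 1.1.2]
2. p(m(m(p(c), c, p(f(c, e))), b, m(b, e, c)))  →  p(m(m(p(c), c, p(p(e))), b, m(b, e, c)))   [R1 at 1.1.3.1]
3. p(m(m(p(c), c, p(p(e))), b, m(b, e, c)))  →  p(m(p(c), b, m(b, e, c)))   [R2 at 1.1]
4. p(m(p(c), b, m(b, e, c)))  →  p(m(p(c), b, p(p(b))))   [R7 at 1.3]
5. p(m(p(c), b, p(p(b))))  →  p(p(c))   [R3 at 1]

p(p(c))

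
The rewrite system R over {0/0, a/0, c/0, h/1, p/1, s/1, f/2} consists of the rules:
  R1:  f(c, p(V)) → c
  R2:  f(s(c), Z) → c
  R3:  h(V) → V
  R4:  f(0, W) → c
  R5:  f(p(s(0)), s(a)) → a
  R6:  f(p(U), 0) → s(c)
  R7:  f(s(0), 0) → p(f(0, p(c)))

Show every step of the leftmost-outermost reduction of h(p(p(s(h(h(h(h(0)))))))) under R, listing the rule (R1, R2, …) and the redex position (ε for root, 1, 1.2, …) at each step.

1. h(p(p(s(h(h(h(h(0))))))))  →  p(p(s(h(h(h(h(0)))))))   [R3 at ε]
2. p(p(s(h(h(h(h(0)))))))  →  p(p(s(h(h(h(0))))))   [R3 at 1.1.1]
3. p(p(s(h(h(h(0))))))  →  p(p(s(h(h(0)))))   [R3 at 1.1.1]
4. p(p(s(h(h(0)))))  →  p(p(s(h(0))))   [R3 at 1.1.1]
5. p(p(s(h(0))))  →  p(p(s(0)))   [R3 at 1.1.1]

p(p(s(0)))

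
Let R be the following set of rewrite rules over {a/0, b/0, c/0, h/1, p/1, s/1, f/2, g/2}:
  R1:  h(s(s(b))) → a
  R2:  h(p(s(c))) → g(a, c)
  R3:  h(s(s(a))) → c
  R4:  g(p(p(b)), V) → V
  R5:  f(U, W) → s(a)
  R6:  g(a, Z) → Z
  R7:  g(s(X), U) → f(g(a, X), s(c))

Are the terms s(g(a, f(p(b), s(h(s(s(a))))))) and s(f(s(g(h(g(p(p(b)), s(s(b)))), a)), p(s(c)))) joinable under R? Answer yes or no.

yes — NF(t₁) = s(s(a)), NF(t₂) = s(s(a))

Reduce t₁ = s(g(a, f(p(b), s(h(s(s(a))))))):
1. s(g(a, f(p(b), s(h(s(s(a)))))))  →  s(f(p(b), s(h(s(s(a))))))   [R6 at 1]
2. s(f(p(b), s(h(s(s(a))))))  →  s(s(a))   [R5 at 1]

Reduce t₂ = s(f(s(g(h(g(p(p(b)), s(s(b)))), a)), p(s(c)))):
1. s(f(s(g(h(g(p(p(b)), s(s(b)))), a)), p(s(c))))  →  s(s(a))   [R5 at 1]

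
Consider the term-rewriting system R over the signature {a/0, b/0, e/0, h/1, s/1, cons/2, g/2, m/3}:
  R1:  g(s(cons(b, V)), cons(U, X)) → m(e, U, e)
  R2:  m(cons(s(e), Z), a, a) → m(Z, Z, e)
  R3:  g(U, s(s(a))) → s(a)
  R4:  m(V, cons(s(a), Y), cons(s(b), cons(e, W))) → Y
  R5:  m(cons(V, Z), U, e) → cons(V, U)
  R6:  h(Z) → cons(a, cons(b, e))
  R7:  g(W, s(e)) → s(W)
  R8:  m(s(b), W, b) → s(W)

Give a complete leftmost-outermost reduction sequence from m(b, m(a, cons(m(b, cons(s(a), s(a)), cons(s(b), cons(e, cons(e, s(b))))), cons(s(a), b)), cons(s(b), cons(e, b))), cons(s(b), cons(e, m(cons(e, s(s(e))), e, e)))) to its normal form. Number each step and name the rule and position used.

1. m(b, m(a, cons(m(b, cons(s(a), s(a)), cons(s(b), cons(e, cons(e, s(b))))), cons(s(a), b)), cons(s(b), cons(e, b))), cons(s(b), cons(e, m(cons(e, s(s(e))), e, e))))  →  m(b, m(a, cons(s(a), cons(s(a), b)), cons(s(b), cons(e, b))), cons(s(b), cons(e, m(cons(e, s(s(e))), e, e))))   [R4 at 2.2.1]
2. m(b, m(a, cons(s(a), cons(s(a), b)), cons(s(b), cons(e, b))), cons(s(b), cons(e, m(cons(e, s(s(e))), e, e))))  →  m(b, cons(s(a), b), cons(s(b), cons(e, m(cons(e, s(s(e))), e, e))))   [R4 at 2]
3. m(b, cons(s(a), b), cons(s(b), cons(e, m(cons(e, s(s(e))), e, e))))  →  b   [R4 at ε]

b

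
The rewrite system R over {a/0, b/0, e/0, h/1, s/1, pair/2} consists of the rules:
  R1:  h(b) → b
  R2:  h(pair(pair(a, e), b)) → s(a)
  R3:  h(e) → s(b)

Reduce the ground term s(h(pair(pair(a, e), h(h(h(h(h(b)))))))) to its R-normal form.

s(s(a))

1. s(h(pair(pair(a, e), h(h(h(h(h(b))))))))  →  s(h(pair(pair(a, e), h(h(h(h(b)))))))   [R1 at 1.1.2.1.1.1.1]
2. s(h(pair(pair(a, e), h(h(h(h(b)))))))  →  s(h(pair(pair(a, e), h(h(h(b))))))   [R1 at 1.1.2.1.1.1]
3. s(h(pair(pair(a, e), h(h(h(b))))))  →  s(h(pair(pair(a, e), h(h(b)))))   [R1 at 1.1.2.1.1]
4. s(h(pair(pair(a, e), h(h(b)))))  →  s(h(pair(pair(a, e), h(b))))   [R1 at 1.1.2.1]
5. s(h(pair(pair(a, e), h(b))))  →  s(h(pair(pair(a, e), b)))   [R1 at 1.1.2]
6. s(h(pair(pair(a, e), b)))  →  s(s(a))   [R2 at 1]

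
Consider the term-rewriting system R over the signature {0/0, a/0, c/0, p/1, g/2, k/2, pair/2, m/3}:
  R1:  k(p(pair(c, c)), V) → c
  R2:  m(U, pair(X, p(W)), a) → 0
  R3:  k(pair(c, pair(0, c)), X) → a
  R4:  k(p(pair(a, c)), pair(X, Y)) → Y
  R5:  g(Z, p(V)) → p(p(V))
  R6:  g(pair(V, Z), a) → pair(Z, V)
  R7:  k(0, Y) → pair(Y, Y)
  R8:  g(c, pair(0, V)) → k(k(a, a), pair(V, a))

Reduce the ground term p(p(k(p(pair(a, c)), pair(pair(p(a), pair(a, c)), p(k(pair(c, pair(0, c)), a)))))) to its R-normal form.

1. p(p(k(p(pair(a, c)), pair(pair(p(a), pair(a, c)), p(k(pair(c, pair(0, c)), a))))))  →  p(p(p(k(pair(c, pair(0, c)), a))))   [R4 at 1.1]
2. p(p(p(k(pair(c, pair(0, c)), a))))  →  p(p(p(a)))   [R3 at 1.1.1]

p(p(p(a)))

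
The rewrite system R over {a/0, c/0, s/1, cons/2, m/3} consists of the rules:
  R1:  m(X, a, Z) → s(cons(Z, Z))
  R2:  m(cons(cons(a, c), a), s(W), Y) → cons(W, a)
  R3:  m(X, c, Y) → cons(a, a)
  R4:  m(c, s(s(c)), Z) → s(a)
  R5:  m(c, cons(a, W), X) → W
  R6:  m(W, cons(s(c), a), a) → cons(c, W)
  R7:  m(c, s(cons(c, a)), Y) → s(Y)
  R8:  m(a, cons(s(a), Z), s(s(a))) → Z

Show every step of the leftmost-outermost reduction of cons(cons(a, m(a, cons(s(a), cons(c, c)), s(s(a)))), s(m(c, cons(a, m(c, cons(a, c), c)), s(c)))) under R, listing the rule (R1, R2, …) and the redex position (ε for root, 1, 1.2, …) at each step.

1. cons(cons(a, m(a, cons(s(a), cons(c, c)), s(s(a)))), s(m(c, cons(a, m(c, cons(a, c), c)), s(c))))  →  cons(cons(a, cons(c, c)), s(m(c, cons(a, m(c, cons(a, c), c)), s(c))))   [R8 at 1.2]
2. cons(cons(a, cons(c, c)), s(m(c, cons(a, m(c, cons(a, c), c)), s(c))))  →  cons(cons(a, cons(c, c)), s(m(c, cons(a, c), c)))   [R5 at 2.1]
3. cons(cons(a, cons(c, c)), s(m(c, cons(a, c), c)))  →  cons(cons(a, cons(c, c)), s(c))   [R5 at 2.1]

cons(cons(a, cons(c, c)), s(c))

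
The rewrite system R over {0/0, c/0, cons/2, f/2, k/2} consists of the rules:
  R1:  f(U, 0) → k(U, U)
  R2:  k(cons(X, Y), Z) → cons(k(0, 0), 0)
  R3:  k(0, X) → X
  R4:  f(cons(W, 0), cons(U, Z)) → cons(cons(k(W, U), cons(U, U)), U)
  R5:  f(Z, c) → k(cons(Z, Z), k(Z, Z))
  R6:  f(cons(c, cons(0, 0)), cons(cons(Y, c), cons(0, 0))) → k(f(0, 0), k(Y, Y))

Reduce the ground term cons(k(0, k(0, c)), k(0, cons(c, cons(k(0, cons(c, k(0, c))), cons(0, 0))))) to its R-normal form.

1. cons(k(0, k(0, c)), k(0, cons(c, cons(k(0, cons(c, k(0, c))), cons(0, 0)))))  →  cons(k(0, c), k(0, cons(c, cons(k(0, cons(c, k(0, c))), cons(0, 0)))))   [R3 at 1]
2. cons(k(0, c), k(0, cons(c, cons(k(0, cons(c, k(0, c))), cons(0, 0)))))  →  cons(c, k(0, cons(c, cons(k(0, cons(c, k(0, c))), cons(0, 0)))))   [R3 at 1]
3. cons(c, k(0, cons(c, cons(k(0, cons(c, k(0, c))), cons(0, 0)))))  →  cons(c, cons(c, cons(k(0, cons(c, k(0, c))), cons(0, 0))))   [R3 at 2]
4. cons(c, cons(c, cons(k(0, cons(c, k(0, c))), cons(0, 0))))  →  cons(c, cons(c, cons(cons(c, k(0, c)), cons(0, 0))))   [R3 at 2.2.1]
5. cons(c, cons(c, cons(cons(c, k(0, c)), cons(0, 0))))  →  cons(c, cons(c, cons(cons(c, c), cons(0, 0))))   [R3 at 2.2.1.2]

cons(c, cons(c, cons(cons(c, c), cons(0, 0))))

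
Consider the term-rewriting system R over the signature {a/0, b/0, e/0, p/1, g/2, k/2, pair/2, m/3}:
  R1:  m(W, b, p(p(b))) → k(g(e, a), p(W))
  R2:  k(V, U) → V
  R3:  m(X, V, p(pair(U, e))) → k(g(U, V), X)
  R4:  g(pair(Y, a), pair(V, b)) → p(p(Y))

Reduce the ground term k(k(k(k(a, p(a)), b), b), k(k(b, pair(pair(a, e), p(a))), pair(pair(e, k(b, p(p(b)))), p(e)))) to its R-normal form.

1. k(k(k(k(a, p(a)), b), b), k(k(b, pair(pair(a, e), p(a))), pair(pair(e, k(b, p(p(b)))), p(e))))  →  k(k(k(a, p(a)), b), b)   [R2 at ε]
2. k(k(k(a, p(a)), b), b)  →  k(k(a, p(a)), b)   [R2 at ε]
3. k(k(a, p(a)), b)  →  k(a, p(a))   [R2 at ε]
4. k(a, p(a))  →  a   [R2 at ε]

a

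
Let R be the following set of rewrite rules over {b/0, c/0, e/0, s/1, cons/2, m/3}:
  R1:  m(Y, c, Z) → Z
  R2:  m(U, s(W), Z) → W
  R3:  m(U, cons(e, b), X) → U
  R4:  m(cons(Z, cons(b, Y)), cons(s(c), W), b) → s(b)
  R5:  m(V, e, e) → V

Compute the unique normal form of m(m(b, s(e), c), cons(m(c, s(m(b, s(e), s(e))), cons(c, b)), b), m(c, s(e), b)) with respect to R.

1. m(m(b, s(e), c), cons(m(c, s(m(b, s(e), s(e))), cons(c, b)), b), m(c, s(e), b))  →  m(e, cons(m(c, s(m(b, s(e), s(e))), cons(c, b)), b), m(c, s(e), b))   [R2 at 1]
2. m(e, cons(m(c, s(m(b, s(e), s(e))), cons(c, b)), b), m(c, s(e), b))  →  m(e, cons(m(b, s(e), s(e)), b), m(c, s(e), b))   [R2 at 2.1]
3. m(e, cons(m(b, s(e), s(e)), b), m(c, s(e), b))  →  m(e, cons(e, b), m(c, s(e), b))   [R2 at 2.1]
4. m(e, cons(e, b), m(c, s(e), b))  →  e   [R3 at ε]

e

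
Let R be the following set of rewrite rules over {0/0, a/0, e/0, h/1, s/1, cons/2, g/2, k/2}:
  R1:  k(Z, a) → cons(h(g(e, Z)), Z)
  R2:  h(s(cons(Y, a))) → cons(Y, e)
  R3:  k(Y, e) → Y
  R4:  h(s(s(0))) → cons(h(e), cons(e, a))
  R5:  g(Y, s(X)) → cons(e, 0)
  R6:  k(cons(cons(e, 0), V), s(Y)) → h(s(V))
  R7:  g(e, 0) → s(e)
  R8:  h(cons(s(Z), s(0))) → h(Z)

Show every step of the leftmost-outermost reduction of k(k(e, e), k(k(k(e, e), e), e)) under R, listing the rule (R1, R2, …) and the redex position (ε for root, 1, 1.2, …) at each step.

1. k(k(e, e), k(k(k(e, e), e), e))  →  k(e, k(k(k(e, e), e), e))   [R3 at 1]
2. k(e, k(k(k(e, e), e), e))  →  k(e, k(k(e, e), e))   [R3 at 2]
3. k(e, k(k(e, e), e))  →  k(e, k(e, e))   [R3 at 2]
4. k(e, k(e, e))  →  k(e, e)   [R3 at 2]
5. k(e, e)  →  e   [R3 at ε]

e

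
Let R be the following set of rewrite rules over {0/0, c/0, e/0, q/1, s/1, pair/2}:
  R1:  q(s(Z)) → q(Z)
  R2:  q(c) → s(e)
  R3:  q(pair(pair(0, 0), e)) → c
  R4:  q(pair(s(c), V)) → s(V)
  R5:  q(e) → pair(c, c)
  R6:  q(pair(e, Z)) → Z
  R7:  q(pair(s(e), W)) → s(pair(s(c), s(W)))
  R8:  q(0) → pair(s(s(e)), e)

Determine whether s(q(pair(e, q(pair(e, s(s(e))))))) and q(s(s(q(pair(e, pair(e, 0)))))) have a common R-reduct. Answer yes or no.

no — NF(t₁) = s(s(s(e))), NF(t₂) = 0

Reduce t₁ = s(q(pair(e, q(pair(e, s(s(e))))))):
1. s(q(pair(e, q(pair(e, s(s(e)))))))  →  s(q(pair(e, s(s(e)))))   [R6 at 1]
2. s(q(pair(e, s(s(e)))))  →  s(s(s(e)))   [R6 at 1]

Reduce t₂ = q(s(s(q(pair(e, pair(e, 0)))))):
1. q(s(s(q(pair(e, pair(e, 0))))))  →  q(s(q(pair(e, pair(e, 0)))))   [R1 at ε]
2. q(s(q(pair(e, pair(e, 0)))))  →  q(q(pair(e, pair(e, 0))))   [R1 at ε]
3. q(q(pair(e, pair(e, 0))))  →  q(pair(e, 0))   [R6 at 1]
4. q(pair(e, 0))  →  0   [R6 at ε]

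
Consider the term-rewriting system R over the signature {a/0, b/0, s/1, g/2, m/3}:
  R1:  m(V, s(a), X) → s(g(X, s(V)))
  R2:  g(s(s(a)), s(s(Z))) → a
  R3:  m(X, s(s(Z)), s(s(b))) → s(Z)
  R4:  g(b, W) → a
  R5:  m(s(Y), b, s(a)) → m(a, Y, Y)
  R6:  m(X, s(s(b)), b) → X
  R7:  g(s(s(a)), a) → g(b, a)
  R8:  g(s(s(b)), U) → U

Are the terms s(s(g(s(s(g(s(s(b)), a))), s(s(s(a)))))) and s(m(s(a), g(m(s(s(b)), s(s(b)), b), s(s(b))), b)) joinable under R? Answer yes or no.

yes — NF(t₁) = s(s(a)), NF(t₂) = s(s(a))

Reduce t₁ = s(s(g(s(s(g(s(s(b)), a))), s(s(s(a)))))):
1. s(s(g(s(s(g(s(s(b)), a))), s(s(s(a))))))  →  s(s(g(s(s(a)), s(s(s(a))))))   [R8 at 1.1.1.1.1]
2. s(s(g(s(s(a)), s(s(s(a))))))  →  s(s(a))   [R2 at 1.1]

Reduce t₂ = s(m(s(a), g(m(s(s(b)), s(s(b)), b), s(s(b))), b)):
1. s(m(s(a), g(m(s(s(b)), s(s(b)), b), s(s(b))), b))  →  s(m(s(a), g(s(s(b)), s(s(b))), b))   [R6 at 1.2.1]
2. s(m(s(a), g(s(s(b)), s(s(b))), b))  →  s(m(s(a), s(s(b)), b))   [R8 at 1.2]
3. s(m(s(a), s(s(b)), b))  →  s(s(a))   [R6 at 1]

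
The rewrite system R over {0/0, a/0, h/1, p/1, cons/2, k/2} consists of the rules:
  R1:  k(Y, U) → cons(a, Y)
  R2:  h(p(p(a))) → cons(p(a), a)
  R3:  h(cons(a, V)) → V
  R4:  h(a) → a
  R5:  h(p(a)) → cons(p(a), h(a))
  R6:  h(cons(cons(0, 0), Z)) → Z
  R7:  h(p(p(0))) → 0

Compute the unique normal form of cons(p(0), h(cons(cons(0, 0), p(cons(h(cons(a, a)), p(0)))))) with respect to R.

cons(p(0), p(cons(a, p(0))))

1. cons(p(0), h(cons(cons(0, 0), p(cons(h(cons(a, a)), p(0))))))  →  cons(p(0), p(cons(h(cons(a, a)), p(0))))   [R6 at 2]
2. cons(p(0), p(cons(h(cons(a, a)), p(0))))  →  cons(p(0), p(cons(a, p(0))))   [R3 at 2.1.1]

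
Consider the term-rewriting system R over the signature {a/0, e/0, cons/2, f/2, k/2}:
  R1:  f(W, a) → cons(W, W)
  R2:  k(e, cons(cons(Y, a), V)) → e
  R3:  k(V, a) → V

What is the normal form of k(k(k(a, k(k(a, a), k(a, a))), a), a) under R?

1. k(k(k(a, k(k(a, a), k(a, a))), a), a)  →  k(k(a, k(k(a, a), k(a, a))), a)   [R3 at ε]
2. k(k(a, k(k(a, a), k(a, a))), a)  →  k(a, k(k(a, a), k(a, a)))   [R3 at ε]
3. k(a, k(k(a, a), k(a, a)))  →  k(a, k(a, k(a, a)))   [R3 at 2.1]
4. k(a, k(a, k(a, a)))  →  k(a, k(a, a))   [R3 at 2.2]
5. k(a, k(a, a))  →  k(a, a)   [R3 at 2]
6. k(a, a)  →  a   [R3 at ε]

a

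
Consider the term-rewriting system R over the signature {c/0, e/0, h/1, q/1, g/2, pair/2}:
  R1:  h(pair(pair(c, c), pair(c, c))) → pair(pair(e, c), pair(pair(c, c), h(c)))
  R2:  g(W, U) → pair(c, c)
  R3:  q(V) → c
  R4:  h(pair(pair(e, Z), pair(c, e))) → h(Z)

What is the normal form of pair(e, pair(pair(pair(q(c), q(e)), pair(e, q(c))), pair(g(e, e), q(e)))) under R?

1. pair(e, pair(pair(pair(q(c), q(e)), pair(e, q(c))), pair(g(e, e), q(e))))  →  pair(e, pair(pair(pair(c, q(e)), pair(e, q(c))), pair(g(e, e), q(e))))   [R3 at 2.1.1.1]
2. pair(e, pair(pair(pair(c, q(e)), pair(e, q(c))), pair(g(e, e), q(e))))  →  pair(e, pair(pair(pair(c, c), pair(e, q(c))), pair(g(e, e), q(e))))   [R3 at 2.1.1.2]
3. pair(e, pair(pair(pair(c, c), pair(e, q(c))), pair(g(e, e), q(e))))  →  pair(e, pair(pair(pair(c, c), pair(e, c)), pair(g(e, e), q(e))))   [R3 at 2.1.2.2]
4. pair(e, pair(pair(pair(c, c), pair(e, c)), pair(g(e, e), q(e))))  →  pair(e, pair(pair(pair(c, c), pair(e, c)), pair(pair(c, c), q(e))))   [R2 at 2.2.1]
5. pair(e, pair(pair(pair(c, c), pair(e, c)), pair(pair(c, c), q(e))))  →  pair(e, pair(pair(pair(c, c), pair(e, c)), pair(pair(c, c), c)))   [R3 at 2.2.2]

pair(e, pair(pair(pair(c, c), pair(e, c)), pair(pair(c, c), c)))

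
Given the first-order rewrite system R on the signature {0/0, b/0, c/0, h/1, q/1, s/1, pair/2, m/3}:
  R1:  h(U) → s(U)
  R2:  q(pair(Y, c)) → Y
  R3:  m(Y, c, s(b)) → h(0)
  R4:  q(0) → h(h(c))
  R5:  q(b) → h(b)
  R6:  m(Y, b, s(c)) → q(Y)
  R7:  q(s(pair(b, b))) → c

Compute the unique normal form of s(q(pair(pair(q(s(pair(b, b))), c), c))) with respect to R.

s(pair(c, c))

1. s(q(pair(pair(q(s(pair(b, b))), c), c)))  →  s(pair(q(s(pair(b, b))), c))   [R2 at 1]
2. s(pair(q(s(pair(b, b))), c))  →  s(pair(c, c))   [R7 at 1.1]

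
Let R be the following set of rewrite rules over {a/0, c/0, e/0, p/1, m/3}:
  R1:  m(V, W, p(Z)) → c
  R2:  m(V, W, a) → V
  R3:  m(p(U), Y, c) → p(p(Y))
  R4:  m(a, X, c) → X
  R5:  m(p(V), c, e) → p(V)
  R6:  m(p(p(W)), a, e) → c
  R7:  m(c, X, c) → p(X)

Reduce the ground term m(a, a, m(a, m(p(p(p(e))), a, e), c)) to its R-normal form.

1. m(a, a, m(a, m(p(p(p(e))), a, e), c))  →  m(a, a, m(p(p(p(e))), a, e))   [R4 at 3]
2. m(a, a, m(p(p(p(e))), a, e))  →  m(a, a, c)   [R6 at 3]
3. m(a, a, c)  →  a   [R4 at ε]

a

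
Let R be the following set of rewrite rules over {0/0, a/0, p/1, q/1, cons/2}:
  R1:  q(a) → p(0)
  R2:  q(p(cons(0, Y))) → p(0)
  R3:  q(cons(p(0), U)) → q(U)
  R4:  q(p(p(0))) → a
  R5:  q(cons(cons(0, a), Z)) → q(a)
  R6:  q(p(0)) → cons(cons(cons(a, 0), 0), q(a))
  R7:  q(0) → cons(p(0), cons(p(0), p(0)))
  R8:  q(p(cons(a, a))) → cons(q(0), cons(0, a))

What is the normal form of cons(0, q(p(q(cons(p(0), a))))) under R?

1. cons(0, q(p(q(cons(p(0), a)))))  →  cons(0, q(p(q(a))))   [R3 at 2.1.1]
2. cons(0, q(p(q(a))))  →  cons(0, q(p(p(0))))   [R1 at 2.1.1]
3. cons(0, q(p(p(0))))  →  cons(0, a)   [R4 at 2]

cons(0, a)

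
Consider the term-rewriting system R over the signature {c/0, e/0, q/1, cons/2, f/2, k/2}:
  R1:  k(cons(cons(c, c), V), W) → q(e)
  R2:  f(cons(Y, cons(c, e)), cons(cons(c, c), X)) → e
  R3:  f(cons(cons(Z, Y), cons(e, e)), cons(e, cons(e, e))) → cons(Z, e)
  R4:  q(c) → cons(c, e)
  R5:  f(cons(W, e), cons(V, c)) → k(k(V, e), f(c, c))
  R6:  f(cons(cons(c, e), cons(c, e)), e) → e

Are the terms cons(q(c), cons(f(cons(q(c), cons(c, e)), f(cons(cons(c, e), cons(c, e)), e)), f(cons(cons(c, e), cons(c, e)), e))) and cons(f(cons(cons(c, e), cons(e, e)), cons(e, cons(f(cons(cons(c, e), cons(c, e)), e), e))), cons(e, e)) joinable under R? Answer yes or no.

Reduce t₁ = cons(q(c), cons(f(cons(q(c), cons(c, e)), f(cons(cons(c, e), cons(c, e)), e)), f(cons(cons(c, e), cons(c, e)), e))):
1. cons(q(c), cons(f(cons(q(c), cons(c, e)), f(cons(cons(c, e), cons(c, e)), e)), f(cons(cons(c, e), cons(c, e)), e)))  →  cons(cons(c, e), cons(f(cons(q(c), cons(c, e)), f(cons(cons(c, e), cons(c, e)), e)), f(cons(cons(c, e), cons(c, e)), e)))   [R4 at 1]
2. cons(cons(c, e), cons(f(cons(q(c), cons(c, e)), f(cons(cons(c, e), cons(c, e)), e)), f(cons(cons(c, e), cons(c, e)), e)))  →  cons(cons(c, e), cons(f(cons(cons(c, e), cons(c, e)), f(cons(cons(c, e), cons(c, e)), e)), f(cons(cons(c, e), cons(c, e)), e)))   [R4 at 2.1.1.1]
3. cons(cons(c, e), cons(f(cons(cons(c, e), cons(c, e)), f(cons(cons(c, e), cons(c, e)), e)), f(cons(cons(c, e), cons(c, e)), e)))  →  cons(cons(c, e), cons(f(cons(cons(c, e), cons(c, e)), e), f(cons(cons(c, e), cons(c, e)), e)))   [R6 at 2.1.2]
4. cons(cons(c, e), cons(f(cons(cons(c, e), cons(c, e)), e), f(cons(cons(c, e), cons(c, e)), e)))  →  cons(cons(c, e), cons(e, f(cons(cons(c, e), cons(c, e)), e)))   [R6 at 2.1]
5. cons(cons(c, e), cons(e, f(cons(cons(c, e), cons(c, e)), e)))  →  cons(cons(c, e), cons(e, e))   [R6 at 2.2]

Reduce t₂ = cons(f(cons(cons(c, e), cons(e, e)), cons(e, cons(f(cons(cons(c, e), cons(c, e)), e), e))), cons(e, e)):
1. cons(f(cons(cons(c, e), cons(e, e)), cons(e, cons(f(cons(cons(c, e), cons(c, e)), e), e))), cons(e, e))  →  cons(f(cons(cons(c, e), cons(e, e)), cons(e, cons(e, e))), cons(e, e))   [R6 at 1.2.2.1]
2. cons(f(cons(cons(c, e), cons(e, e)), cons(e, cons(e, e))), cons(e, e))  →  cons(cons(c, e), cons(e, e))   [R3 at 1]

yes — NF(t₁) = cons(cons(c, e), cons(e, e)), NF(t₂) = cons(cons(c, e), cons(e, e))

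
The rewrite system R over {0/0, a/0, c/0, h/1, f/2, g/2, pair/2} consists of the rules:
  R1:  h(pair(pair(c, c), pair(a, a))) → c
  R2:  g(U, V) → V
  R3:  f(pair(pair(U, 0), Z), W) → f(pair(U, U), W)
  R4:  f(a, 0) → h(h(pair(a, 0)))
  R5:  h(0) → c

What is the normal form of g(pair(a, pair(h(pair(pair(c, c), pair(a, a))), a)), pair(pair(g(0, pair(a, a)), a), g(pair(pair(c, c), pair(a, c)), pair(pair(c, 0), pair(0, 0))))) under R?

pair(pair(pair(a, a), a), pair(pair(c, 0), pair(0, 0)))

1. g(pair(a, pair(h(pair(pair(c, c), pair(a, a))), a)), pair(pair(g(0, pair(a, a)), a), g(pair(pair(c, c), pair(a, c)), pair(pair(c, 0), pair(0, 0)))))  →  pair(pair(g(0, pair(a, a)), a), g(pair(pair(c, c), pair(a, c)), pair(pair(c, 0), pair(0, 0))))   [R2 at ε]
2. pair(pair(g(0, pair(a, a)), a), g(pair(pair(c, c), pair(a, c)), pair(pair(c, 0), pair(0, 0))))  →  pair(pair(pair(a, a), a), g(pair(pair(c, c), pair(a, c)), pair(pair(c, 0), pair(0, 0))))   [R2 at 1.1]
3. pair(pair(pair(a, a), a), g(pair(pair(c, c), pair(a, c)), pair(pair(c, 0), pair(0, 0))))  →  pair(pair(pair(a, a), a), pair(pair(c, 0), pair(0, 0)))   [R2 at 2]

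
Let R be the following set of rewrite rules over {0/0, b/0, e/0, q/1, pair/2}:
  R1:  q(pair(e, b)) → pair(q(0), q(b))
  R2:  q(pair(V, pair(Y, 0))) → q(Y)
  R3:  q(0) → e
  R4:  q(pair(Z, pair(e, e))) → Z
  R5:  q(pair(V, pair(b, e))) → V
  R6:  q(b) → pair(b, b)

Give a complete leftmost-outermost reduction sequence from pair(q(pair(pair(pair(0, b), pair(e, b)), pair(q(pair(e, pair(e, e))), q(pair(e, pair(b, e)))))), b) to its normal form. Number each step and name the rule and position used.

1. pair(q(pair(pair(pair(0, b), pair(e, b)), pair(q(pair(e, pair(e, e))), q(pair(e, pair(b, e)))))), b)  →  pair(q(pair(pair(pair(0, b), pair(e, b)), pair(e, q(pair(e, pair(b, e)))))), b)   [R4 at 1.1.2.1]
2. pair(q(pair(pair(pair(0, b), pair(e, b)), pair(e, q(pair(e, pair(b, e)))))), b)  →  pair(q(pair(pair(pair(0, b), pair(e, b)), pair(e, e))), b)   [R5 at 1.1.2.2]
3. pair(q(pair(pair(pair(0, b), pair(e, b)), pair(e, e))), b)  →  pair(pair(pair(0, b), pair(e, b)), b)   [R4 at 1]

pair(pair(pair(0, b), pair(e, b)), b)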